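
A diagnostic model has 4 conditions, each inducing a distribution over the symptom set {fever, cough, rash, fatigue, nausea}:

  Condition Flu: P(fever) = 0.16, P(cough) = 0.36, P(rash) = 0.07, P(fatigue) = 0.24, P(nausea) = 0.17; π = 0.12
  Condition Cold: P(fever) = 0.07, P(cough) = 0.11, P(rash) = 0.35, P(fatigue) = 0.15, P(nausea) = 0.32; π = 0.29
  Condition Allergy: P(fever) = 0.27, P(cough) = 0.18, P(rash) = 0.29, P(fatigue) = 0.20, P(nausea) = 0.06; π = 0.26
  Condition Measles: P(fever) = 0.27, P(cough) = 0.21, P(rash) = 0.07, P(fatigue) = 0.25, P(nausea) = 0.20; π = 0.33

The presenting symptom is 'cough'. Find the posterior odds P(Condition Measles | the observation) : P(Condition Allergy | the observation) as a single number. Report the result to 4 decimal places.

1.4808

Only the two components matter; the odds are (w_i f_i(x)) / (w_j f_j(x)).
Categorical probabilities:
  L_Flu = P(cough | comp) = 0.36
  L_Cold = P(cough | comp) = 0.11
  L_Allergy = P(cough | comp) = 0.18
  L_Measles = P(cough | comp) = 0.21
0.0693 / 0.0468 ≈ 1.4808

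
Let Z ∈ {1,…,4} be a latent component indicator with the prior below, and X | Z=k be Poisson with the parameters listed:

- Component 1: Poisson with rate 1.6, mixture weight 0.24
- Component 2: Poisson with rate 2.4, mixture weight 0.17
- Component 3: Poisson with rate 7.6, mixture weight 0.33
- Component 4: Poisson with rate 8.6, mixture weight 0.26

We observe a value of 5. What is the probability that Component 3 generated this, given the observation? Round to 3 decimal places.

0.512

Apply Bayes' rule: the posterior for each component is proportional to its prior times its likelihood at x.
Component likelihoods at x = 5:
  f_1 = 0.017642
  f_2 = 0.0601961
  f_3 = 0.105742
  f_4 = 0.0721736
Multiply by the mixture weights:
  π_1·f_1 = 0.24 × 0.017642 = 0.00423408
  π_2·f_2 = 0.17 × 0.0601961 = 0.0102333
  π_3·f_3 = 0.33 × 0.105742 = 0.034895
  π_4·f_4 = 0.26 × 0.0721736 = 0.0187651
Denominator: 0.00423408 + 0.0102333 + 0.034895 + 0.0187651 = 0.0681275
So the posterior for Component 3 is 0.034895 / 0.0681275 ≈ 0.512.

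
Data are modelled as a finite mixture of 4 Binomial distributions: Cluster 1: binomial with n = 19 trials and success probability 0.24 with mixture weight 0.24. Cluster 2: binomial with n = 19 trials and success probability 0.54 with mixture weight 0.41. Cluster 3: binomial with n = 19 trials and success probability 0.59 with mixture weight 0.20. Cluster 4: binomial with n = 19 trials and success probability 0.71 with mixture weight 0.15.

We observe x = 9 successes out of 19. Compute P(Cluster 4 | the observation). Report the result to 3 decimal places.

By Bayes' theorem, P(k | x) = P(Z=k) f_k(x) / Σ_j P(Z=j) f_j(x).
Component likelihoods at x = 9 successes out of 19:
  p_1 = C(19,9)·0.24^9·0.76^10 = 92378·2.64181e-06·0.0642889 = 0.0156894
  p_2 = C(19,9)·0.54^9·0.46^10 = 92378·0.00390431·0.000424207 = 0.153
  p_3 = C(19,9)·0.59^9·0.41^10 = 92378·0.008663·0.000134227 = 0.107418
  p_4 = C(19,9)·0.71^9·0.29^10 = 92378·0.0458485·4.20707e-06 = 0.0178186
Prior × likelihood for each component:
  P(Z=1)·p_1 = 0.24 × 0.0156894 = 0.00376545
  P(Z=2)·p_2 = 0.41 × 0.153 = 0.0627299
  P(Z=3)·p_3 = 0.20 × 0.107418 = 0.0214835
  P(Z=4)·p_4 = 0.15 × 0.0178186 = 0.00267279
Normaliser: 0.00376545 + 0.0627299 + 0.0214835 + 0.00267279 = 0.0906516
P(Cluster 4 | data) ≈ 0.029

0.029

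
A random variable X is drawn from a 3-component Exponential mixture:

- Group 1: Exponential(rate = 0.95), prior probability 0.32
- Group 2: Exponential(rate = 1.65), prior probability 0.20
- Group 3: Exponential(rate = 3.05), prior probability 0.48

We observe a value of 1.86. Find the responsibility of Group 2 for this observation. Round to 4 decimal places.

The responsibility of component k is P(Z=k) f_k(x) divided by Σ_j P(Z=j) f_j(x).
Component likelihoods at x = 1.86:
  p_1 = 0.162303
  p_2 = 0.0766715
  p_3 = 0.0104845
Multiply by the mixture weights:
  P(Z=1)·p_1 = 0.32 × 0.162303 = 0.0519368
  P(Z=2)·p_2 = 0.20 × 0.0766715 = 0.0153343
  P(Z=3)·p_3 = 0.48 × 0.0104845 = 0.00503255
Normaliser: 0.0519368 + 0.0153343 + 0.00503255 = 0.0723037
P(Group 2 | the observation) = 0.0153343 / 0.0723037 ≈ 0.2121

0.2121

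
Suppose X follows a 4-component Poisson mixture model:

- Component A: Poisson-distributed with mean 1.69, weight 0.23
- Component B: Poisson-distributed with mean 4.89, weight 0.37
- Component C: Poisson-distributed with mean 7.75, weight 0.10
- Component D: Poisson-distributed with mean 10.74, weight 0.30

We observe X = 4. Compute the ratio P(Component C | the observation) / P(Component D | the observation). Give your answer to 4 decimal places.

1.7973

The posterior odds equal the prior odds times the likelihood ratio: (π_i/π_j)·(f_i(x)/f_j(x)).
Evaluate each component's likelihood at the observed value:
  p_A = e^(−1.69)·1.69^4/4! = 0.0627159
  p_B = e^(−4.89)·4.89^4/4! = 0.179194
  p_C = e^(−7.75)·7.75^4/4! = 0.0647461
  p_D = e^(−10.74)·10.74^4/4! = 0.0120083
Posterior odds = (π_C·p_C) / (π_D·p_D) = (0.10·0.0647461) / (0.30·0.0120083) = 0.00647461 / 0.0036025 ≈ 1.7973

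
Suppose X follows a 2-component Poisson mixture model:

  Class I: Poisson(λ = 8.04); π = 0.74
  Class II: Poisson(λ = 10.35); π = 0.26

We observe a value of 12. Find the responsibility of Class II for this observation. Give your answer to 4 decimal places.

0.4194

The responsibility of component k is π_k f_k(x) divided by Σ_j π_j f_j(x).
Poisson probabilities:
  f_I = e^(−8.04)·8.04^12/12! = 0.0490917
  f_II = e^(−10.35)·10.35^12/12! = 0.100925
Unnormalised posteriors:
  π_I·f_I = 0.74 × 0.0490917 = 0.0363279
  π_II·f_II = 0.26 × 0.100925 = 0.0262405
Sum: 0.0363279 + 0.0262405 = 0.0625684
So the posterior for Class II is 0.0262405 / 0.0625684 ≈ 0.4194.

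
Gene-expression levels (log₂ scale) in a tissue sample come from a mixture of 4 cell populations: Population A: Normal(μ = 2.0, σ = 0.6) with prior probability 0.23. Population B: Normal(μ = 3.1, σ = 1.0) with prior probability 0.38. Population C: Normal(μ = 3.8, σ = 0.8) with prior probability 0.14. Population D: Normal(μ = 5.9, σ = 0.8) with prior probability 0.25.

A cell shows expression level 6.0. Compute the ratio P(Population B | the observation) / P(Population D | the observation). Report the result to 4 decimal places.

0.0183

Only the two components matter; the odds are (π_i f_i(x)) / (π_j f_j(x)).
Normal densities:
  f_A = (1/(0.6·√(2π)))·exp(−(6.0−2.0)²/(2·0.6²)) = 0.664904·exp(-22.22222) = 1.48515e-10
  f_B = (1/(1.0·√(2π)))·exp(−(6.0−3.1)²/(2·1.0²)) = 0.398942·exp(-4.20500) = 0.00595253
  f_C = (1/(0.8·√(2π)))·exp(−(6.0−3.8)²/(2·0.8²)) = 0.498678·exp(-3.78125) = 0.011367
  f_D = (1/(0.8·√(2π)))·exp(−(6.0−5.9)²/(2·0.8²)) = 0.498678·exp(-0.00781) = 0.494797
Odds = (0.38/0.25) × (0.00595253/0.494797) = 1.52 × 0.0120302 ≈ 0.0183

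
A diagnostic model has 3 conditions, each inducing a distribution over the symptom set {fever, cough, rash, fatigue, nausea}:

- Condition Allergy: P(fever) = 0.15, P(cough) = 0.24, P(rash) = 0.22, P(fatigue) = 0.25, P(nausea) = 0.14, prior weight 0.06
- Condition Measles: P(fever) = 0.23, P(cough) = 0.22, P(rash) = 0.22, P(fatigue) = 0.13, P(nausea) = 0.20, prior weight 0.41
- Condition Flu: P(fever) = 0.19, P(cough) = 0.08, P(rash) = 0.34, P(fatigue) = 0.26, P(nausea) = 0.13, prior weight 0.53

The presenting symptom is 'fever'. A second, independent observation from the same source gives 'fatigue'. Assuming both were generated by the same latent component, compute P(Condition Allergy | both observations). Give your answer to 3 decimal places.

Apply Bayes' rule: the posterior for each component is proportional to its prior times its likelihood at x.
Since both observations come from the same component, the likelihood for component k is f_k(x₁)·f_k(x₂).
  p_Allergy = [P(fever | comp) = 0.15] × [0.25] = 0.0375
  p_Measles = [P(fever | comp) = 0.23] × [0.13] = 0.0299
  p_Flu = [P(fever | comp) = 0.19] × [0.26] = 0.0494
Weight by the priors:
  π_Allergy·p_Allergy = 0.06 × 0.0375 = 0.00225
  π_Measles·p_Measles = 0.41 × 0.0299 = 0.012259
  π_Flu·p_Flu = 0.53 × 0.0494 = 0.026182
Normaliser: 0.00225 + 0.012259 + 0.026182 = 0.040691
P(Condition Allergy | x₁,x₂) = 0.00225 / 0.040691 ≈ 0.055

0.055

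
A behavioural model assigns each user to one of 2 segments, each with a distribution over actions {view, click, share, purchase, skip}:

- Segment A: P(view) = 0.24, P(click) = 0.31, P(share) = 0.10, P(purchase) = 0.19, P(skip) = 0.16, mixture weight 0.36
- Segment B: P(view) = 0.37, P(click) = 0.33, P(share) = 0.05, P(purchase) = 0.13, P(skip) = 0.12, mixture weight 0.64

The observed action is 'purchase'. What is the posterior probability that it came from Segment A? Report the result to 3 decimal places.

Posterior ∝ prior × likelihood, so P(k | x) ∝ π_k f_k(x); normalise over all components.
Evaluate each component's likelihood at the observed value:
  f_A = 0.19
  f_B = 0.13
Multiply by the mixture weights:
  π_A·f_A = 0.36 × 0.19 = 0.0684
  π_B·f_B = 0.64 × 0.13 = 0.0832
Sum: 0.0684 + 0.0832 = 0.1516
Responsibility of Segment A: 0.0684 / 0.1516 ≈ 0.451

0.451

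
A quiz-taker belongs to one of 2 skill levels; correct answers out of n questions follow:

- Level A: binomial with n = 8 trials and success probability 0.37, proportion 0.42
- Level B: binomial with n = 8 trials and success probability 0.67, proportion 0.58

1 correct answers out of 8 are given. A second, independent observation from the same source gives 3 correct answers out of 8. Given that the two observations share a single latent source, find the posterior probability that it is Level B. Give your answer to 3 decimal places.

Apply Bayes' rule: the posterior for each component is proportional to its prior times its likelihood at x.
Since both observations come from the same component, the likelihood for component k is f_k(x₁)·f_k(x₂).
  p_A = [0.116594] × [0.281511] = 0.0328225
  p_B = [0.00228435] × [0.0659147] = 0.000150572
Multiply by the mixture weights:
  π_A·p_A = 0.42 × 0.0328225 = 0.0137854
  π_B·p_B = 0.58 × 0.000150572 = 8.73318e-05
Marginal: 0.0137854 + 8.73318e-05 = 0.0138728
P(Level B | x₁, x₂) = 8.73318e-05 / 0.0138728 ≈ 0.006

0.006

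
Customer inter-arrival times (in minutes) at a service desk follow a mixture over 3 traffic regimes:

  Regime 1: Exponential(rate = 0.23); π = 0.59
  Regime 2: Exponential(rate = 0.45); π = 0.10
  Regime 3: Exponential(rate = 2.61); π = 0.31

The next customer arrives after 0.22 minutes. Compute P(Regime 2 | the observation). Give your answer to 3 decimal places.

0.065

By Bayes' theorem, P(k | x) = w_k f_k(x) / Σ_j w_j f_j(x).
Exponential densities:
  L_1 = 0.23·e^(−0.23·0.22) = 0.23·e^(−0.0506) = 0.218652
  L_2 = 0.45·e^(−0.45·0.22) = 0.45·e^(−0.0990) = 0.407584
  L_3 = 2.61·e^(−2.61·0.22) = 2.61·e^(−0.5742) = 1.46984
Weight by the priors:
  w_1·L_1 = 0.59 × 0.218652 = 0.129004
  w_2·L_2 = 0.10 × 0.407584 = 0.0407584
  w_3·L_3 = 0.31 × 1.46984 = 0.455649
Marginal: 0.129004 + 0.0407584 + 0.455649 = 0.625412
P(Regime 2 | 0.22 minutes) ≈ 0.065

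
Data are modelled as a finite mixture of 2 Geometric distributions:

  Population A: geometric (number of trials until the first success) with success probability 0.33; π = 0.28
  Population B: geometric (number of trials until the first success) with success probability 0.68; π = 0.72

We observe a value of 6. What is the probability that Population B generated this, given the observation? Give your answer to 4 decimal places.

0.1164

P(component k | x) = w_k·f_k(x) / marginal(x), where marginal(x) = Σ_j w_j·f_j(x).
Geometric probabilities:
  f_A = 0.0445541
  f_B = 0.0022817
Unnormalised posteriors:
  w_A·f_A = 0.28 × 0.0445541 = 0.0124752
  w_B·f_B = 0.72 × 0.0022817 = 0.00164282
Sum: 0.0124752 + 0.00164282 = 0.014118
P(Population B | the observation) = 0.00164282 / 0.014118 ≈ 0.1164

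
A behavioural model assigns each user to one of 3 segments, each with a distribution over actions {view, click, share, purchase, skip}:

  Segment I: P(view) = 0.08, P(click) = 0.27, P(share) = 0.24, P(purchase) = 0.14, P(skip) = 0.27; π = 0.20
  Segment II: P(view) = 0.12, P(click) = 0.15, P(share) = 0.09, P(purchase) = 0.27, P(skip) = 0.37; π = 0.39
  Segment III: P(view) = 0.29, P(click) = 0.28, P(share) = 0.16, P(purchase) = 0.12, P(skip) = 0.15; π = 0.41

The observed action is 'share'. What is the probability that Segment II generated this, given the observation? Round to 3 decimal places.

0.236

P(component k | x) = w_k·f_k(x) / marginal(x), where marginal(x) = Σ_j w_j·f_j(x).
Evaluate each component's likelihood at the observed value:
  f_I = 0.24
  f_II = 0.09
  f_III = 0.16
Weight by the priors:
  w_I·f_I = 0.20 × 0.24 = 0.048
  w_II·f_II = 0.39 × 0.09 = 0.0351
  w_III·f_III = 0.41 × 0.16 = 0.0656
Marginal: 0.048 + 0.0351 + 0.0656 = 0.1487
P(Segment II | x) = 0.0351 / 0.1487 ≈ 0.236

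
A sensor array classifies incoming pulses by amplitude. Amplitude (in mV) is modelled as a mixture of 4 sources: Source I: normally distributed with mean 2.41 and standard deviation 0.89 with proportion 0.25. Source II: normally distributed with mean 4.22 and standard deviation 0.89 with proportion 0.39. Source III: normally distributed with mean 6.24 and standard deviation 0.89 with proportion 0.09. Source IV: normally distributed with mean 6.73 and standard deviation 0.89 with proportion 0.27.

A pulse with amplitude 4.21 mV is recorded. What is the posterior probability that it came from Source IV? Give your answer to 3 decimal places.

The responsibility of component k is P(Z=k) f_k(x) divided by Σ_j P(Z=j) f_j(x).
Evaluate each component's likelihood at the observed value:
  f_I = 0.0579833
  f_II = 0.448221
  f_III = 0.0332515
  f_IV = 0.0081398
Prior × likelihood for each component:
  P(Z=I)·f_I = 0.25 × 0.0579833 = 0.0144958
  P(Z=II)·f_II = 0.39 × 0.448221 = 0.174806
  P(Z=III)·f_III = 0.09 × 0.0332515 = 0.00299264
  P(Z=IV)·f_IV = 0.27 × 0.0081398 = 0.00219775
Sum: 0.0144958 + 0.174806 + 0.00299264 + 0.00219775 = 0.194493
Responsibility of Source IV: 0.00219775 / 0.194493 ≈ 0.011

0.011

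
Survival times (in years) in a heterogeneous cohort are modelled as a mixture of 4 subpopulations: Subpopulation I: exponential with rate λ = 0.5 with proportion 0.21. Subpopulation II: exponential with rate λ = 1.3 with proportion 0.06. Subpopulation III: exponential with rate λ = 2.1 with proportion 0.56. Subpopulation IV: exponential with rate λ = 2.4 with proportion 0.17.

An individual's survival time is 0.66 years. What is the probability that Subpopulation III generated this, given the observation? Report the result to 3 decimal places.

P(component k | x) = w_k·f_k(x) / marginal(x), where marginal(x) = Σ_j w_j·f_j(x).
Exponential densities:
  L_I = 0.5·e^(−0.5·0.66) = 0.5·e^(−0.3300) = 0.359462
  L_II = 1.3·e^(−1.3·0.66) = 1.3·e^(−0.8580) = 0.551212
  L_III = 2.1·e^(−2.1·0.66) = 2.1·e^(−1.3860) = 0.525155
  L_IV = 2.4·e^(−2.4·0.66) = 2.4·e^(−1.5840) = 0.492367
Prior × likelihood for each component:
  w_I·L_I = 0.21 × 0.359462 = 0.075487
  w_II·L_II = 0.06 × 0.551212 = 0.0330727
  w_III·L_III = 0.56 × 0.525155 = 0.294087
  w_IV·L_IV = 0.17 × 0.492367 = 0.0837024
Denominator: 0.075487 + 0.0330727 + 0.294087 + 0.0837024 = 0.486349
P(Subpopulation III | 0.66 years) = 0.294087 / 0.486349 ≈ 0.605

0.605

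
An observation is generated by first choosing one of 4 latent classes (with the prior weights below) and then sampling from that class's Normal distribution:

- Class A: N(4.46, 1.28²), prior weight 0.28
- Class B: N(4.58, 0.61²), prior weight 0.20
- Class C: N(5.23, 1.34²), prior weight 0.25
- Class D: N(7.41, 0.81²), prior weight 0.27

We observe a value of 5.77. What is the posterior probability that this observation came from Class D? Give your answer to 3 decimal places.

P(component k | x) = π_k·f_k(x) / marginal(x), where marginal(x) = Σ_j π_j·f_j(x).
Evaluate each component's likelihood at the observed value:
  f_A = (1/(1.28·√(2π)))·exp(−(5.77−4.46)²/(2·1.28²)) = 0.311674·exp(-0.52371) = 0.18461
  f_B = (1/(0.61·√(2π)))·exp(−(5.77−4.58)²/(2·0.61²)) = 0.654004·exp(-1.90285) = 0.0975402
  f_C = (1/(1.34·√(2π)))·exp(−(5.77−5.23)²/(2·1.34²)) = 0.297718·exp(-0.08120) = 0.274499
  f_D = (1/(0.81·√(2π)))·exp(−(5.77−7.41)²/(2·0.81²)) = 0.492521·exp(-2.04969) = 0.0634245
Prior × likelihood for each component:
  π_A·f_A = 0.28 × 0.18461 = 0.0516907
  π_B·f_B = 0.20 × 0.0975402 = 0.019508
  π_C·f_C = 0.25 × 0.274499 = 0.0686248
  π_D·f_D = 0.27 × 0.0634245 = 0.0171246
Denominator: 0.0516907 + 0.019508 + 0.0686248 + 0.0171246 = 0.156948
P(Class D | the observation) = 0.0171246 / 0.156948 ≈ 0.109

0.109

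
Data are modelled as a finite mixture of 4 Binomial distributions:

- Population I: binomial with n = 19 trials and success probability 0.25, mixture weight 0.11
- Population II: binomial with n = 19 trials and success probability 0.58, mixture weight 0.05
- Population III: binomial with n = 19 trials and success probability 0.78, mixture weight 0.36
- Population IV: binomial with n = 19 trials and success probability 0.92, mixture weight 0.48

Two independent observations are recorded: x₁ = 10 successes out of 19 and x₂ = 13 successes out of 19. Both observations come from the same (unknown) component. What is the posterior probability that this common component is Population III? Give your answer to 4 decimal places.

0.2867

P(component k | x) = w_k·f_k(x) / marginal(x), where marginal(x) = Σ_j w_j·f_j(x).
Since both observations come from the same component, the likelihood for component k is f_k(x₁)·f_k(x₂).
  L_I = [C(19,10)·0.25^10·0.75^9 = 92378·9.53674e-07·0.0750847 = 0.00661485] × [7.19564e-05] = 4.75981e-07
  L_II = [C(19,10)·0.58^10·0.42^9 = 92378·0.00430804·0.000406671 = 0.161842] × [0.125182] = 0.0202597
  L_III = [C(19,10)·0.78^10·0.22^9 = 92378·0.0833578·1.20727e-06 = 0.00929648] × [0.121688] = 0.00113127
  L_IV = [C(19,10)·0.92^10·0.08^9 = 92378·0.434388·1.34218e-10 = 5.38588e-06] × [0.00240582] = 1.29575e-08
Weight by the priors:
  w_I·L_I = 0.11 × 4.75981e-07 = 5.23579e-08
  w_II·L_II = 0.05 × 0.0202597 = 0.00101299
  w_III·L_III = 0.36 × 0.00113127 = 0.000407257
  w_IV·L_IV = 0.48 × 1.29575e-08 = 6.21959e-09
Denominator: 5.23579e-08 + 0.00101299 + 0.000407257 + 6.21959e-09 = 0.0014203
P(Population III | x₁, x₂) ≈ 0.2867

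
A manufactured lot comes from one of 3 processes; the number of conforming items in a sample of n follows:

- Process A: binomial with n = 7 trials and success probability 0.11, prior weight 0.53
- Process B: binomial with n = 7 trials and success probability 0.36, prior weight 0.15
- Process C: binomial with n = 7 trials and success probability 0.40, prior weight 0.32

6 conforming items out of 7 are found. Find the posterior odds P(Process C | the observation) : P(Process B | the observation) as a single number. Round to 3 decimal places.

3.763

Posterior odds = (w_i f_i(x)) / (w_j f_j(x)); the normalising sum cancels.
Binomial probabilities:
  f_A = C(7,6)·0.11^6·0.89^1 = 7·1.77156e-06·0.89 = 1.10368e-05
  f_B = C(7,6)·0.36^6·0.64^1 = 7·0.00217678·0.64 = 0.00975198
  f_C = C(7,6)·0.40^6·0.60^1 = 7·0.004096·0.6 = 0.0172032
Posterior odds = (w_C·f_C) / (w_B·f_B) = (0.32·0.0172032) / (0.15·0.00975198) = 0.00550502 / 0.0014628 ≈ 3.763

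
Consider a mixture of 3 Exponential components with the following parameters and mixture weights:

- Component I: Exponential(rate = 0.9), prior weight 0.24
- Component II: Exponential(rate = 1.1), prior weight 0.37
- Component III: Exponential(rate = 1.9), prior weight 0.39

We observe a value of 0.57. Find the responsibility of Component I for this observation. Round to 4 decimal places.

0.2164

P(component k | x) = P(Z=k)·f_k(x) / marginal(x), where marginal(x) = Σ_j P(Z=j)·f_j(x).
Component likelihoods at x = 0.57:
  p_I = 0.9·e^(−0.9·0.57) = 0.9·e^(−0.5130) = 0.538827
  p_II = 1.1·e^(−1.1·0.57) = 1.1·e^(−0.6270) = 0.587611
  p_III = 1.9·e^(−1.9·0.57) = 1.9·e^(−1.0830) = 0.643299
Prior × likelihood for each component:
  P(Z=I)·p_I = 0.24 × 0.538827 = 0.129319
  P(Z=II)·p_II = 0.37 × 0.587611 = 0.217416
  P(Z=III)·p_III = 0.39 × 0.643299 = 0.250886
Marginal: 0.129319 + 0.217416 + 0.250886 = 0.597621
Responsibility of Component I: 0.129319 / 0.597621 ≈ 0.2164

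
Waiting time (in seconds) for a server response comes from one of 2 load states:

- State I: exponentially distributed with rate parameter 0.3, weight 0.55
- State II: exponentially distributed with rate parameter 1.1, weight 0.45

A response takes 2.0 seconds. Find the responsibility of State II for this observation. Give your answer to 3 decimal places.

0.377

Apply Bayes' rule: the posterior for each component is proportional to its prior times its likelihood at x.
Exponential densities:
  f_I = 0.164643
  f_II = 0.121883
Weight by the priors:
  π_I·f_I = 0.55 × 0.164643 = 0.0905539
  π_II·f_II = 0.45 × 0.121883 = 0.0548476
Marginal: 0.0905539 + 0.0548476 = 0.145401
Responsibility of State II: 0.0548476 / 0.145401 ≈ 0.377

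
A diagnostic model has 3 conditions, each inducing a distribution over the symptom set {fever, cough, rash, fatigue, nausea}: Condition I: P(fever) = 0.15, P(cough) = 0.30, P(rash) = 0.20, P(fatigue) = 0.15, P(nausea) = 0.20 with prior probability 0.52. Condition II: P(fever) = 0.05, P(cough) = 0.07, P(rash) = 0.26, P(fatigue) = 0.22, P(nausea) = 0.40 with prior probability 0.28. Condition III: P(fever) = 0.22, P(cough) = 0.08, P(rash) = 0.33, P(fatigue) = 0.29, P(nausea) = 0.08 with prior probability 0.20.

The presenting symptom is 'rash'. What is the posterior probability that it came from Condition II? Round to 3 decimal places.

0.300

The responsibility of component k is π_k f_k(x) divided by Σ_j π_j f_j(x).
Evaluate each component's likelihood at the observed value:
  p_I = 0.2
  p_II = 0.26
  p_III = 0.33
Multiply by the mixture weights:
  π_I·p_I = 0.52 × 0.2 = 0.104
  π_II·p_II = 0.28 × 0.26 = 0.0728
  π_III·p_III = 0.20 × 0.33 = 0.066
Sum: 0.104 + 0.0728 + 0.066 = 0.2428
P(Condition II | 'rash') ≈ 0.300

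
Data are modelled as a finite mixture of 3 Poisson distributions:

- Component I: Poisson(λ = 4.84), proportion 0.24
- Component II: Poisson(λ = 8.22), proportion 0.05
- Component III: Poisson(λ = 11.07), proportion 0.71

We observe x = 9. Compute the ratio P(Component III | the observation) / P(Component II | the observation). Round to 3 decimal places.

Since P(k|x) ∝ π_k f_k(x), the posterior odds are π_i f_i(x) / (π_j f_j(x)).
Component likelihoods at x = 9:
  p_I = e^(−4.84)·4.84^9/9! = 0.0317585
  p_II = e^(−8.22)·8.22^9/9! = 0.127111
  p_III = e^(−11.07)·11.07^9/9! = 0.107134
Odds = (0.71/0.05) × (0.107134/0.127111) = 14.2 × 0.842836 ≈ 11.968

11.968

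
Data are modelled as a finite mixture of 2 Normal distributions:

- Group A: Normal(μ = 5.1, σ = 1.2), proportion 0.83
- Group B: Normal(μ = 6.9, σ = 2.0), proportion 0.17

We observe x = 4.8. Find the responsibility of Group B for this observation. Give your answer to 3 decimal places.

P(component k | x) = π_k·f_k(x) / marginal(x), where marginal(x) = Σ_j π_j·f_j(x).
Evaluate each component's likelihood at the observed value:
  f_A = 0.322223
  f_B = 0.114941
Prior × likelihood for each component:
  π_A·f_A = 0.83 × 0.322223 = 0.267445
  π_B·f_B = 0.17 × 0.114941 = 0.01954
Evidence: 0.267445 + 0.01954 = 0.286985
P(Group B | the observation) ≈ 0.068

0.068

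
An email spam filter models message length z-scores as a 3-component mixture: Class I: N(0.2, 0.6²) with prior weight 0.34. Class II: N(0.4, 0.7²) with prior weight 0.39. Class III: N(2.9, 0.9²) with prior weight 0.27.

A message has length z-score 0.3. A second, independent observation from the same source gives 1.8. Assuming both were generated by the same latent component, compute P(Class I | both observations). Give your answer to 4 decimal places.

The responsibility of component k is π_k f_k(x) divided by Σ_j π_j f_j(x).
Since both observations come from the same component, the likelihood for component k is f_k(x₁)·f_k(x₂).
  f_I = [0.655733] × [0.0189933] = 0.0124545
  f_II = [0.564132] × [0.07713] = 0.0435114
  f_III = [0.00683009] × [0.210033] = 0.00143454
Unnormalised posteriors:
  π_I·f_I = 0.34 × 0.0124545 = 0.00423454
  π_II·f_II = 0.39 × 0.0435114 = 0.0169695
  π_III·f_III = 0.27 × 0.00143454 = 0.000387327
Marginal: 0.00423454 + 0.0169695 + 0.000387327 = 0.0215913
P(Class I | data) = 0.00423454 / 0.0215913 ≈ 0.1961

0.1961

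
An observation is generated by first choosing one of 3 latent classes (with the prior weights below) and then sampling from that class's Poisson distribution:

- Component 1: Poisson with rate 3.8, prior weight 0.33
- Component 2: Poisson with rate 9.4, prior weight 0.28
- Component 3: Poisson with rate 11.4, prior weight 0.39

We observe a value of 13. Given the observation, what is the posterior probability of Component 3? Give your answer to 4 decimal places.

Apply Bayes' rule: the posterior for each component is proportional to its prior times its likelihood at x.
Evaluate each component's likelihood at the observed value:
  p_1 = e^(−3.8)·3.8^13/13! = 0.000123762
  p_2 = e^(−9.4)·9.4^13/13! = 0.0594311
  p_3 = e^(−11.4)·11.4^13/13! = 0.0987474
Prior × likelihood for each component:
  π_1·p_1 = 0.33 × 0.000123762 = 4.08415e-05
  π_2·p_2 = 0.28 × 0.0594311 = 0.0166407
  π_3·p_3 = 0.39 × 0.0987474 = 0.0385115
Sum: 4.08415e-05 + 0.0166407 + 0.0385115 = 0.055193
P(Component 3 | x) = 0.0385115 / 0.055193 ≈ 0.6978

0.6978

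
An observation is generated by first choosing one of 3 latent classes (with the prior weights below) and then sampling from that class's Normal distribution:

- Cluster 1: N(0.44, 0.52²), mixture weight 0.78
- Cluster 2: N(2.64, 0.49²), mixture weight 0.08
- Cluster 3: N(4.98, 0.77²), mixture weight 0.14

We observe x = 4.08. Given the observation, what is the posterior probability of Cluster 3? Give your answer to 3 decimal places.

The responsibility of component k is P(Z=k) f_k(x) divided by Σ_j P(Z=j) f_j(x).
Evaluate each component's likelihood at the observed value:
  p_1 = (1/(0.52·√(2π)))·exp(−(4.08−0.44)²/(2·0.52²)) = 0.767197·exp(-24.50000) = 1.75668e-11
  p_2 = (1/(0.49·√(2π)))·exp(−(4.08−2.64)²/(2·0.49²)) = 0.814168·exp(-4.31820) = 0.0108478
  p_3 = (1/(0.77·√(2π)))·exp(−(4.08−4.98)²/(2·0.77²)) = 0.518107·exp(-0.68308) = 0.261674
Prior × likelihood for each component:
  P(Z=1)·p_1 = 0.78 × 1.75668e-11 = 1.37021e-11
  P(Z=2)·p_2 = 0.08 × 0.0108478 = 0.000867827
  P(Z=3)·p_3 = 0.14 × 0.261674 = 0.0366343
Evidence: 1.37021e-11 + 0.000867827 + 0.0366343 = 0.0375021
P(Cluster 3 | 4.08) ≈ 0.977

0.977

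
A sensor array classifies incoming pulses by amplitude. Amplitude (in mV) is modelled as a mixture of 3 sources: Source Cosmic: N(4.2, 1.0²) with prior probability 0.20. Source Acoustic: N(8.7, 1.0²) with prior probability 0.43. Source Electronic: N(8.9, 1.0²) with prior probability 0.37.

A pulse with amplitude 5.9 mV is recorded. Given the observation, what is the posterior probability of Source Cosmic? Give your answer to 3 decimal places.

0.789

The responsibility of component k is w_k f_k(x) divided by Σ_j w_j f_j(x).
Evaluate each component's likelihood at the observed value:
  p_Cosmic = (1/(1.0·√(2π)))·exp(−(5.9−4.2)²/(2·1.0²)) = 0.398942·exp(-1.44500) = 0.0940491
  p_Acoustic = (1/(1.0·√(2π)))·exp(−(5.9−8.7)²/(2·1.0²)) = 0.398942·exp(-3.92000) = 0.00791545
  p_Electronic = (1/(1.0·√(2π)))·exp(−(5.9−8.9)²/(2·1.0²)) = 0.398942·exp(-4.50000) = 0.00443185
Weight by the priors:
  w_Cosmic·p_Cosmic = 0.20 × 0.0940491 = 0.0188098
  w_Acoustic·p_Acoustic = 0.43 × 0.00791545 = 0.00340364
  w_Electronic·p_Electronic = 0.37 × 0.00443185 = 0.00163978
Evidence: 0.0188098 + 0.00340364 + 0.00163978 = 0.0238532
P(Source Cosmic | data) ≈ 0.789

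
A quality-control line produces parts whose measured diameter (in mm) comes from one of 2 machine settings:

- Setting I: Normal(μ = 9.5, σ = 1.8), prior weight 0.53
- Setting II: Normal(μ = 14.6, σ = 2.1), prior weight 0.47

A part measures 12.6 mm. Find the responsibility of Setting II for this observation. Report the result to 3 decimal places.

0.680

The responsibility of component k is π_k f_k(x) divided by Σ_j π_j f_j(x).
Component likelihoods at x = 12.6 mm:
  p_I = (1/(1.8·√(2π)))·exp(−(12.6−9.5)²/(2·1.8²)) = 0.221635·exp(-1.48302) = 0.0503
  p_II = (1/(2.1·√(2π)))·exp(−(12.6−14.6)²/(2·2.1²)) = 0.189973·exp(-0.45351) = 0.120707
Unnormalised posteriors:
  π_I·p_I = 0.53 × 0.0503 = 0.026659
  π_II·p_II = 0.47 × 0.120707 = 0.0567322
Marginal: 0.026659 + 0.0567322 = 0.0833912
P(Setting II | data) = 0.0567322 / 0.0833912 ≈ 0.680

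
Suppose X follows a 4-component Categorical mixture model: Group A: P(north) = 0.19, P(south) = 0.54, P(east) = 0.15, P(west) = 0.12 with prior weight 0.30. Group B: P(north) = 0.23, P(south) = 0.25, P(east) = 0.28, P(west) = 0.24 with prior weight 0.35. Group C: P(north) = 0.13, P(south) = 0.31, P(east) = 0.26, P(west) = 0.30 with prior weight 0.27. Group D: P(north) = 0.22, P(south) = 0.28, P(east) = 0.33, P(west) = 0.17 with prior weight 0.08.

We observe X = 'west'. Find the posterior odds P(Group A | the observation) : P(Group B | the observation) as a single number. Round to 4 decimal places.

The posterior odds equal the prior odds times the likelihood ratio: (P(Z=i)/P(Z=j))·(f_i(x)/f_j(x)).
Component likelihoods at x = 'west':
  f_A = 0.12
  f_B = 0.24
  f_C = 0.3
  f_D = 0.17
Posterior odds = (P(Z=A)·f_A) / (P(Z=B)·f_B) = (0.30·0.12) / (0.35·0.24) = 0.036 / 0.084 ≈ 0.4286

0.4286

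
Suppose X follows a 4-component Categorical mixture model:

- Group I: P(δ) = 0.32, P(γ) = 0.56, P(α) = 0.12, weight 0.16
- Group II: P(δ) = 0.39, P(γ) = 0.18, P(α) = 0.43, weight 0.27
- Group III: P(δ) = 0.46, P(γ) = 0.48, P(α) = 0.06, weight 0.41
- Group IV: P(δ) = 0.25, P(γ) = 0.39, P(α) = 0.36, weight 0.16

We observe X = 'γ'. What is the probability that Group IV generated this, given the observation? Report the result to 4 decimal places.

By Bayes' theorem, P(k | x) = π_k f_k(x) / Σ_j π_j f_j(x).
Component likelihoods at x = 'γ':
  f_I = P(γ | comp) = 0.56
  f_II = P(γ | comp) = 0.18
  f_III = P(γ | comp) = 0.48
  f_IV = P(γ | comp) = 0.39
Unnormalised posteriors:
  π_I·f_I = 0.16 × 0.56 = 0.0896
  π_II·f_II = 0.27 × 0.18 = 0.0486
  π_III·f_III = 0.41 × 0.48 = 0.1968
  π_IV·f_IV = 0.16 × 0.39 = 0.0624
Normaliser: 0.0896 + 0.0486 + 0.1968 + 0.0624 = 0.3974
Responsibility of Group IV: 0.0624 / 0.3974 ≈ 0.1570

0.1570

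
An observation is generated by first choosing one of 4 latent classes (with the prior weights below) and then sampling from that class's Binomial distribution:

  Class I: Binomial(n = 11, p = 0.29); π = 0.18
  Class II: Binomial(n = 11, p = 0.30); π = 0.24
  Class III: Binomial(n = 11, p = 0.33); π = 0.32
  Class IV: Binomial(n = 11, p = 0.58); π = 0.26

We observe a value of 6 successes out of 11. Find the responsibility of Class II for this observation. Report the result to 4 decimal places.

0.1257

The responsibility of component k is P(Z=k) f_k(x) divided by Σ_j P(Z=j) f_j(x).
Component likelihoods at x = 6 successes out of 11:
  p_I = C(11,6)·0.29^6·0.71^5 = 462·0.000594823·0.180423 = 0.0495817
  p_II = C(11,6)·0.30^6·0.70^5 = 462·0.000729·0.16807 = 0.0566056
  p_III = C(11,6)·0.33^6·0.67^5 = 462·0.00129147·0.135013 = 0.0805563
  p_IV = C(11,6)·0.58^6·0.42^5 = 462·0.0380687·0.0130691 = 0.229856
Unnormalised posteriors:
  P(Z=I)·p_I = 0.18 × 0.0495817 = 0.00892471
  P(Z=II)·p_II = 0.24 × 0.0566056 = 0.0135854
  P(Z=III)·p_III = 0.32 × 0.0805563 = 0.025778
  P(Z=IV)·p_IV = 0.26 × 0.229856 = 0.0597626
Denominator: 0.00892471 + 0.0135854 + 0.025778 + 0.0597626 = 0.108051
Responsibility of Class II: 0.0135854 / 0.108051 ≈ 0.1257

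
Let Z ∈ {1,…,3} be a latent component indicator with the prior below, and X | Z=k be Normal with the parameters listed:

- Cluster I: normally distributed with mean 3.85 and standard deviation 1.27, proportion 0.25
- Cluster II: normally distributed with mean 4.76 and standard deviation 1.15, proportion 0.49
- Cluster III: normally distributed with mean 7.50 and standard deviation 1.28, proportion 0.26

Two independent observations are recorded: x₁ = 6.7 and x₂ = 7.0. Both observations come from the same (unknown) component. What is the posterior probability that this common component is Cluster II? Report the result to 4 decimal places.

Apply Bayes' rule: the posterior for each component is proportional to its prior times its likelihood at x.
Since both observations come from the same component, the likelihood for component k is f_k(x₁)·f_k(x₂).
  L_I = [(1/(1.27·√(2π)))·exp(−(6.7−3.85)²/(2·1.27²)) = 0.314128·exp(-2.51798) = 0.0253257] × [0.0144952] = 0.000367102
  L_II = [(1/(1.15·√(2π)))·exp(−(6.7−4.76)²/(2·1.15²)) = 0.346906·exp(-1.42291) = 0.0836084] × [0.0520415] = 0.00435111
  L_III = [(1/(1.28·√(2π)))·exp(−(6.7−7.50)²/(2·1.28²)) = 0.311674·exp(-0.19531) = 0.256376] × [0.288779] = 0.074036
Weight by the priors:
  P(Z=I)·L_I = 0.25 × 0.000367102 = 9.17754e-05
  P(Z=II)·L_II = 0.49 × 0.00435111 = 0.00213204
  P(Z=III)·L_III = 0.26 × 0.074036 = 0.0192494
Denominator: 9.17754e-05 + 0.00213204 + 0.0192494 = 0.0214732
P(Cluster II | x₁,x₂) = 0.00213204 / 0.0214732 ≈ 0.0993

0.0993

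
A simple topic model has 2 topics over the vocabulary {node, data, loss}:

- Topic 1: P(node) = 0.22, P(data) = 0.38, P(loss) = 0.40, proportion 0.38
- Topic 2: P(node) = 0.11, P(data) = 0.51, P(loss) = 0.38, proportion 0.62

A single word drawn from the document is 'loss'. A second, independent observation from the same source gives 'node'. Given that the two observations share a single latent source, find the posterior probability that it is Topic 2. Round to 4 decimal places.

By Bayes' theorem, P(k | x) = π_k f_k(x) / Σ_j π_j f_j(x).
Since both observations come from the same component, the likelihood for component k is f_k(x₁)·f_k(x₂).
  f_1 = [0.4] × [0.22] = 0.088
  f_2 = [0.38] × [0.11] = 0.0418
Prior × likelihood for each component:
  π_1·f_1 = 0.38 × 0.088 = 0.03344
  π_2·f_2 = 0.62 × 0.0418 = 0.025916
Denominator: 0.03344 + 0.025916 = 0.059356
So the posterior for Topic 2 is 0.025916 / 0.059356 ≈ 0.4366.

0.4366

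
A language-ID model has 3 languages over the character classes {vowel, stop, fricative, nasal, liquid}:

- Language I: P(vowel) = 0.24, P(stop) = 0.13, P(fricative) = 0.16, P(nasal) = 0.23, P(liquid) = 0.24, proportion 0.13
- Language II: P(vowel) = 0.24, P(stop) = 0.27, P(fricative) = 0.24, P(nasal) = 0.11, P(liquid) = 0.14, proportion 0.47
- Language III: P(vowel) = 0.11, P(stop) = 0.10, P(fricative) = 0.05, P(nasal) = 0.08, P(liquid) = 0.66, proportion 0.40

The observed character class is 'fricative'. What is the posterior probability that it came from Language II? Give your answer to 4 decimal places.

0.7344

P(component k | x) = π_k·f_k(x) / marginal(x), where marginal(x) = Σ_j π_j·f_j(x).
Component likelihoods at x = 'fricative':
  p_I = 0.16
  p_II = 0.24
  p_III = 0.05
Multiply by the mixture weights:
  π_I·p_I = 0.13 × 0.16 = 0.0208
  π_II·p_II = 0.47 × 0.24 = 0.1128
  π_III·p_III = 0.40 × 0.05 = 0.02
Denominator: 0.0208 + 0.1128 + 0.02 = 0.1536
So the posterior for Language II is 0.1128 / 0.1536 ≈ 0.7344.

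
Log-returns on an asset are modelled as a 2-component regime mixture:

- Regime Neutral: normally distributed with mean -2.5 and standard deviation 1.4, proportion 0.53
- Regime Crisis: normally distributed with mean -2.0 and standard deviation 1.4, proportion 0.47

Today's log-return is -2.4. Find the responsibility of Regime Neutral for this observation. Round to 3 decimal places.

0.540

The responsibility of component k is P(Z=k) f_k(x) divided by Σ_j P(Z=j) f_j(x).
Normal densities:
  L_Neutral = 0.284233
  L_Crisis = 0.273562
Weight by the priors:
  P(Z=Neutral)·L_Neutral = 0.53 × 0.284233 = 0.150643
  P(Z=Crisis)·L_Crisis = 0.47 × 0.273562 = 0.128574
Marginal: 0.150643 + 0.128574 = 0.279217
P(Regime Neutral | the observation) ≈ 0.540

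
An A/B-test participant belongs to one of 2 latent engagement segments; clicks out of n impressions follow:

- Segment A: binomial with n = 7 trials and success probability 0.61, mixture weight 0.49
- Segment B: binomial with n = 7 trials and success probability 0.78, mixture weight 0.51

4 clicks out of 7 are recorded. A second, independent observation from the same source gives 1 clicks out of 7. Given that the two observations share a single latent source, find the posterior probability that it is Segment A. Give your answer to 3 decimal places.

Posterior ∝ prior × likelihood, so P(k | x) ∝ π_k f_k(x); normalise over all components.
Since both observations come from the same component, the likelihood for component k is f_k(x₁)·f_k(x₂).
  L_A = [0.287463] × [0.015025] = 0.00431913
  L_B = [0.137948] × [0.000619054] = 8.53971e-05
Unnormalised posteriors:
  π_A·L_A = 0.49 × 0.00431913 = 0.00211638
  π_B·L_B = 0.51 × 8.53971e-05 = 4.35525e-05
Evidence: 0.00211638 + 4.35525e-05 = 0.00215993
P(Segment A | x₁,x₂) = 0.00211638 / 0.00215993 ≈ 0.980

0.980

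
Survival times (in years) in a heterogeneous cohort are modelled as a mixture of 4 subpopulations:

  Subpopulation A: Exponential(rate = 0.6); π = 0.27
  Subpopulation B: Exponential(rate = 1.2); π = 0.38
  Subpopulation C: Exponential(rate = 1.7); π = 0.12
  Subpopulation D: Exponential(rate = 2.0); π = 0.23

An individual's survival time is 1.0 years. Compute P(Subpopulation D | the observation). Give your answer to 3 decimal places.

0.191

By Bayes' theorem, P(k | x) = π_k f_k(x) / Σ_j π_j f_j(x).
Exponential densities:
  p_A = 0.6·e^(−0.6·1.0) = 0.6·e^(−0.6000) = 0.329287
  p_B = 1.2·e^(−1.2·1.0) = 1.2·e^(−1.2000) = 0.361433
  p_C = 1.7·e^(−1.7·1.0) = 1.7·e^(−1.7000) = 0.310562
  p_D = 2.0·e^(−2.0·1.0) = 2.0·e^(−2.0000) = 0.270671
Multiply by the mixture weights:
  π_A·p_A = 0.27 × 0.329287 = 0.0889075
  π_B·p_B = 0.38 × 0.361433 = 0.137345
  π_C·p_C = 0.12 × 0.310562 = 0.0372674
  π_D·p_D = 0.23 × 0.270671 = 0.0622542
Evidence: 0.0889075 + 0.137345 + 0.0372674 + 0.0622542 = 0.325774
P(Subpopulation D | data) ≈ 0.191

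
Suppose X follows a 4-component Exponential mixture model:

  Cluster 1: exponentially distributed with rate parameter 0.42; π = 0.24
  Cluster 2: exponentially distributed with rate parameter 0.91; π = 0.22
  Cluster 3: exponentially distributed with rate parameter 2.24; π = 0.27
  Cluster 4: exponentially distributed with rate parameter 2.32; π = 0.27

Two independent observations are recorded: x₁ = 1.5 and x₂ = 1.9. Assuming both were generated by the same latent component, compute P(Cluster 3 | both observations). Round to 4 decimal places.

The responsibility of component k is P(Z=k) f_k(x) divided by Σ_j P(Z=j) f_j(x).
Since both observations come from the same component, the likelihood for component k is f_k(x₁)·f_k(x₂).
  L_1 = [0.42·e^(−0.42·1.5) = 0.42·e^(−0.6300) = 0.223689] × [0.189096] = 0.0422986
  L_2 = [0.91·e^(−0.91·1.5) = 0.91·e^(−1.3650) = 0.232396] × [0.16149] = 0.0375297
  L_3 = [2.24·e^(−2.24·1.5) = 2.24·e^(−3.3600) = 0.077807] × [0.0317607] = 0.00247121
  L_4 = [2.32·e^(−2.32·1.5) = 2.32·e^(−3.4800) = 0.0714732] × [0.0282565] = 0.00201958
Prior × likelihood for each component:
  P(Z=1)·L_1 = 0.24 × 0.0422986 = 0.0101517
  P(Z=2)·L_2 = 0.22 × 0.0375297 = 0.00825654
  P(Z=3)·L_3 = 0.27 × 0.00247121 = 0.000667226
  P(Z=4)·L_4 = 0.27 × 0.00201958 = 0.000545287
Denominator: 0.0101517 + 0.00825654 + 0.000667226 + 0.000545287 = 0.0196207
Responsibility of Cluster 3: 0.000667226 / 0.0196207 ≈ 0.0340

0.0340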